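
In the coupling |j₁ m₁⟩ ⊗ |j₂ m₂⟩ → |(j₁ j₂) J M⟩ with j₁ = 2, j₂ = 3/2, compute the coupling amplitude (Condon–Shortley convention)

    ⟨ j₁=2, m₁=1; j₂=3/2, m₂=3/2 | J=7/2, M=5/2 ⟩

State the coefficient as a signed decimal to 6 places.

√[8·0!4!3!/8! · 3!1!3!0!6!1!] = √(5184/7)
  +(−1)^0/∏(0,0,1,3,3,0)! = 1/36  (running 1/36)
⟨..|..⟩ = √(5184/7)·(1/36) = +0.755929

+√(4/7) = +0.755929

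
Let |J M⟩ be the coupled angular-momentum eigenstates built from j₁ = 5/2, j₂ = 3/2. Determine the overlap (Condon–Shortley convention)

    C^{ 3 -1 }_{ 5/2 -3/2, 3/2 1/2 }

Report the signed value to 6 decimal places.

√[7·1!4!2!/8! · 1!4!2!1!2!4!] = √(96/5)
  +(−1)^0/∏(0,1,4,2,0,0)! = 1/48  (running 1/48)
  +(−1)^1/∏(1,0,3,1,1,1)! = -1/6  (running -7/48)
⟨..|..⟩ = √(96/5)·(-7/48) = -0.639010

-0.639010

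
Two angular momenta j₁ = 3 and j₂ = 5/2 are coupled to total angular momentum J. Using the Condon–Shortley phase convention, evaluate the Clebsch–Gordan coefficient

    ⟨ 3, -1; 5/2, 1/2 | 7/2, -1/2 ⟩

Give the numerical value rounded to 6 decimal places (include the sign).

−√(1/63) = -0.125988

triangle: 2!×4!×3!/10! = 288/3628800
(j±m)!: 2!×4!×3!×2!×3!×4! = 82944
prefactor² = (2J+1)×Δ×N² = 9216/175
  k=0: +1/(0!×2!×4!×3!×0!×0!) = 1/288
  k=1: −1/(1!×1!×3!×2!×1!×1!) = -1/12
  k=2: +1/(2!×0!×2!×1!×2!×2!) = 1/16
Σ = -5/288  ⇒  CG² = 9216/175×(-5/288)² = 1/63
CG = −√(1/63) = -0.125988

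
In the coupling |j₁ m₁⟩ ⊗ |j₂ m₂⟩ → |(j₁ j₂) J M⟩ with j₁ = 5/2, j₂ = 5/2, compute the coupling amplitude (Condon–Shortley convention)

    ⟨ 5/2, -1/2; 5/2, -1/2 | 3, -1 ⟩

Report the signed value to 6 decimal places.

-0.516398  (= −√(4/15))

√[7·2!3!3!/9! · 2!3!2!3!2!4!] = √(48/5)
  +(−1)^0/∏(0,2,3,2,0,1)! = 1/24  (running 1/24)
  +(−1)^1/∏(1,1,2,1,1,2)! = -1/4  (running -5/24)
  +(−1)^2/∏(2,0,1,0,2,3)! = 1/24  (running -1/6)
⟨..|..⟩ = √(48/5)·(-1/6) = -0.516398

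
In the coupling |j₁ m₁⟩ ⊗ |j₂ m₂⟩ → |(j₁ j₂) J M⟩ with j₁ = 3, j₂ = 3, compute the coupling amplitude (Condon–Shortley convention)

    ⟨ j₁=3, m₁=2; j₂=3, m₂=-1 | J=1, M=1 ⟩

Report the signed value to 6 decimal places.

triangle: 5!·1!·1!/8! = 120/40320
(j±m)!: 5!·1!·2!·4!·2!·0! = 11520
prefactor² = (2J+1)·Δ·N² = 720/7
  k=1: −1/(1!·4!·0!·1!·1!·0!) = -1/24
Σ = -1/24  ⇒  CG² = 720/7·(-1/24)² = 5/28
CG = −√(5/28) = -0.422577

-0.422577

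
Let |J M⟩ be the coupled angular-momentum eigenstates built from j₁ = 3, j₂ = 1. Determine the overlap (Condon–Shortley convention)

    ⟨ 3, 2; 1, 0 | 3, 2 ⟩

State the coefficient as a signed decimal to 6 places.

+√(1/3) = +0.577350

j₁+j₂−J=1  J+j₁−j₂=5  J−j₁+j₂=1  j₁+j₂+J+1=8
(j₁±m₁, j₂±m₂, J±M) = (5,1,1,1,5,1)
P² = 300
sum k=0..1:
  [0] +1/24 = 1/24
  [1] −1/120 = -1/120
S = 1/30
C² = P²·S² = 1/3 ; C = +0.577350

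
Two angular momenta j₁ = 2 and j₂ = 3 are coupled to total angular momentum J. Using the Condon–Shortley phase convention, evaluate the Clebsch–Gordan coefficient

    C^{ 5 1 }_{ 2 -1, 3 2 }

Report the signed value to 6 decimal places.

√[11·0!4!6!/11! · 1!3!5!1!6!4!] = √(414720/7)
  +(−1)^0/∏(0,0,3,5,1,1)! = 1/720  (running 1/720)
⟨..|..⟩ = √(414720/7)·(1/720) = +0.338062

+√(4/35) ≈ +0.338062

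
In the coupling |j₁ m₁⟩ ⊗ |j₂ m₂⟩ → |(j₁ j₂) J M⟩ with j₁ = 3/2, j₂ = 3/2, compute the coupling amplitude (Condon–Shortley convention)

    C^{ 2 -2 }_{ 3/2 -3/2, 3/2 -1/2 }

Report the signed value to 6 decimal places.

−√(1/2) = -0.707107

triangle: 1!×2!×2!/6! = 4/720
(j±m)!: 0!×3!×1!×2!×0!×4! = 288
prefactor² = (2J+1)×Δ×N² = 8
  k=1: −1/(1!×0!×2!×0!×0!×2!) = -1/4
Σ = -1/4  ⇒  CG² = 8×(-1/4)² = 1/2
CG = −√(1/2) = -0.707107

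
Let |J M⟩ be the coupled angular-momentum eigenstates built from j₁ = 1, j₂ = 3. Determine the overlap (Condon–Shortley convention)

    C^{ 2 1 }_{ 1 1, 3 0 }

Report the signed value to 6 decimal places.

triangle: 2!×0!×4!/7! = 48/5040
(j±m)!: 2!×0!×3!×3!×3!×1! = 432
prefactor² = (2J+1)×Δ×N² = 144/7
  k=0: +1/(0!×2!×0!×3!×0!×1!) = 1/12
Σ = 1/12  ⇒  CG² = 144/7×1/12² = 1/7
CG = +√(1/7) = +0.377964

+0.377964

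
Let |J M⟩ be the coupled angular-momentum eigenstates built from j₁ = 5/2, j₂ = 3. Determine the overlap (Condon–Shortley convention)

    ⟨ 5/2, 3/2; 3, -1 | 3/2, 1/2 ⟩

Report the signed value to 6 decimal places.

−√(7/30) = -0.483046

j₁+j₂−J=4  J+j₁−j₂=1  J−j₁+j₂=2  j₁+j₂+J+1=8
(j₁±m₁, j₂±m₂, J±M) = (4,1,2,4,2,1)
P² = 384/35
sum k=0..1:
  [0] +1/48 = 1/48
  [1] −1/6 = -1/6
S = -7/48
C² = P²·S² = 7/30 ; C = -0.483046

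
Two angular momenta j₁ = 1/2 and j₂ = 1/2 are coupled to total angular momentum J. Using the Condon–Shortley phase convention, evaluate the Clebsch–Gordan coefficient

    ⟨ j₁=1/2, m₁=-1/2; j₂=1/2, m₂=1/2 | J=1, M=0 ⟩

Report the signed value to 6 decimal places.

j₁+j₂−J=0  J+j₁−j₂=1  J−j₁+j₂=1  j₁+j₂+J+1=3
(j₁±m₁, j₂±m₂, J±M) = (0,1,1,0,1,1)
P² = 1/2
sum k=0..0:
  [0] +1/1 = 1
S = 1
C² = P²·S² = 1/2 ; C = +0.707107

+√(1/2) = +0.707107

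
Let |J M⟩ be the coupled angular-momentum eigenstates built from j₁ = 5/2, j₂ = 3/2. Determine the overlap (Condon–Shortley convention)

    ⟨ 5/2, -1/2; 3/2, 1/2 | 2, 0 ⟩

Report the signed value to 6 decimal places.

√[5·2!3!1!/7! · 2!3!2!1!2!2!] = √(8/7)
  +(−1)^1/∏(1,1,2,1,1,0)! = -1/2  (running -1/2)
  +(−1)^2/∏(2,0,1,0,2,1)! = 1/4  (running -1/4)
⟨..|..⟩ = √(8/7)·(-1/4) = -0.267261

−√(1/14) = -0.267261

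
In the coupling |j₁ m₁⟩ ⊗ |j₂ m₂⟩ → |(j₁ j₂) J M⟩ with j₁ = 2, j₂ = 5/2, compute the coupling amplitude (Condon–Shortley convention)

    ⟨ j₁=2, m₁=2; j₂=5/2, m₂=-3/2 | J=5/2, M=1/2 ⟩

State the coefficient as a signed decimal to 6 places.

j₁+j₂−J=2  J+j₁−j₂=2  J−j₁+j₂=3  j₁+j₂+J+1=8
(j₁±m₁, j₂±m₂, J±M) = (4,0,1,4,3,2)
P² = 864/35
sum k=0..0:
  [0] +1/8 = 1/8
S = 1/8
C² = P²·S² = 27/70 ; C = +0.621059

+0.621059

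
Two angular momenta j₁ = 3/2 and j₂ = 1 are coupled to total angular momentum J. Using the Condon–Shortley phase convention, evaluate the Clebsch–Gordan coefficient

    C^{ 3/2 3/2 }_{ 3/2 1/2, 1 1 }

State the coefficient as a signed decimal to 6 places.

√[4·1!2!1!/5! · 2!1!2!0!3!0!] = √(8/5)
  +(−1)^1/∏(1,0,0,1,2,0)! = -1/2  (running -1/2)
⟨..|..⟩ = √(8/5)·(-1/2) = -0.632456

-0.632456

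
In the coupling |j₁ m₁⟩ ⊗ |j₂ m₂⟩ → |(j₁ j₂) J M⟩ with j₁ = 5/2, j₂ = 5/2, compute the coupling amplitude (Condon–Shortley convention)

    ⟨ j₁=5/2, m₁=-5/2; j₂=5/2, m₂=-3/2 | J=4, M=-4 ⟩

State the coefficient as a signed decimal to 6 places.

√[9·1!4!4!/10! · 0!5!1!4!0!8!] = √(165888)
  +(−1)^1/∏(1,0,4,0,0,4)! = -1/576  (running -1/576)
⟨..|..⟩ = √(165888)·(-1/576) = -0.707107

−√(1/2) = -0.707107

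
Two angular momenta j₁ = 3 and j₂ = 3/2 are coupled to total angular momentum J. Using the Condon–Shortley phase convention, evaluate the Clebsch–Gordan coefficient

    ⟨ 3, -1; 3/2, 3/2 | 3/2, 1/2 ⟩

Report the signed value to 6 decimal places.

triangle: 3!·3!·0!/7! = 36/5040
(j±m)!: 2!·4!·3!·0!·2!·1! = 576
prefactor² = (2J+1)·Δ·N² = 576/35
  k=3: −1/(3!·0!·1!·0!·2!·0!) = -1/12
Σ = -1/12  ⇒  CG² = 576/35·(-1/12)² = 4/35
CG = −√(4/35) = -0.338062

-0.338062  (= −√(4/35))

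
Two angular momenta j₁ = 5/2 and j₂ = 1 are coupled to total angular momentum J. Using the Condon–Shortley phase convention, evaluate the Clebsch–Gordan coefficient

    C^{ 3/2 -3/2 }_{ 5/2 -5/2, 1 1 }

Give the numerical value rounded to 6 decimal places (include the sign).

+0.816497  (= +√(2/3))

√[4·2!3!0!/6! · 0!5!2!0!0!3!] = √(96)
  +(−1)^2/∏(2,0,3,0,0,0)! = 1/12  (running 1/12)
⟨..|..⟩ = √(96)·(1/12) = +0.816497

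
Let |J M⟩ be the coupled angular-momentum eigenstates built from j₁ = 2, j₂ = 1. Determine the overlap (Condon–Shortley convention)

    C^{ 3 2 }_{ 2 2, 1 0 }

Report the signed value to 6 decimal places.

√[7·0!4!2!/7! · 4!0!1!1!5!1!] = √(192)
  +(−1)^0/∏(0,0,0,1,4,1)! = 1/24  (running 1/24)
⟨..|..⟩ = √(192)·(1/24) = +0.577350

+0.577350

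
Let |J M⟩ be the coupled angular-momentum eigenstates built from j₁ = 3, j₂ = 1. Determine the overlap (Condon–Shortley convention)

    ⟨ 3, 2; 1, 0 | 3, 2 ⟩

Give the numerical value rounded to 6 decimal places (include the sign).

j₁+j₂−J=1  J+j₁−j₂=5  J−j₁+j₂=1  j₁+j₂+J+1=8
(j₁±m₁, j₂±m₂, J±M) = (5,1,1,1,5,1)
P² = 300
sum k=0..1:
  [0] +1/24 = 1/24
  [1] −1/120 = -1/120
S = 1/30
C² = P²·S² = 1/3 ; C = +0.577350

+0.577350  (= +√(1/3))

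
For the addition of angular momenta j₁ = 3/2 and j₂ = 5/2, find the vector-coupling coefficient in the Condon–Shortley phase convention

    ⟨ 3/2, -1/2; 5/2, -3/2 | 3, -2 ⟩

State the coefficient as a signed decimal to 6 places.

+0.288675  (= +√(1/12))

√[7·1!2!4!/8! · 1!2!1!4!1!5!] = √(48)
  +(−1)^0/∏(0,1,2,1,0,3)! = 1/12  (running 1/12)
  +(−1)^1/∏(1,0,1,0,1,4)! = -1/24  (running 1/24)
⟨..|..⟩ = √(48)·(1/24) = +0.288675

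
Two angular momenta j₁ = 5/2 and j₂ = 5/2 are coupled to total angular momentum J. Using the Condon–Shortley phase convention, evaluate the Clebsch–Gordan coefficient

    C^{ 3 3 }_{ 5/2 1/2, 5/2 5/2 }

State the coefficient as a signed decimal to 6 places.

+√(5/18) ≈ +0.527046

j₁+j₂−J=2  J+j₁−j₂=3  J−j₁+j₂=3  j₁+j₂+J+1=9
(j₁±m₁, j₂±m₂, J±M) = (3,2,5,0,6,0)
P² = 1440
sum k=2..2:
  [2] +1/72 = 1/72
S = 1/72
C² = P²·S² = 5/18 ; C = +0.527046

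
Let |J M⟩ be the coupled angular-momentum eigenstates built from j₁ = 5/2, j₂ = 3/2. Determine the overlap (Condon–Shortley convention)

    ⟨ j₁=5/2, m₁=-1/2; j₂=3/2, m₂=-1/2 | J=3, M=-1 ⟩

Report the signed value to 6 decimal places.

triangle: 1!×4!×2!/8! = 48/40320
(j±m)!: 2!×3!×1!×2!×2!×4! = 1152
prefactor² = (2J+1)×Δ×N² = 48/5
  k=0: +1/(0!×1!×3!×1!×1!×1!) = 1/6
  k=1: −1/(1!×0!×2!×0!×2!×2!) = -1/8
Σ = 1/24  ⇒  CG² = 48/5×1/24² = 1/60
CG = +√(1/60) = +0.129099

+√(1/60) = +0.129099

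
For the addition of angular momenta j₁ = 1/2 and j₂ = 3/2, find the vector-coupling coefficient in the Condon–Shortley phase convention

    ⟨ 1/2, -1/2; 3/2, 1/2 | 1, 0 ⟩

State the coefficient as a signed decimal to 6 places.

−√(1/2) ≈ -0.707107

triangle: 1!×0!×2!/4! = 2/24
(j±m)!: 0!×1!×2!×1!×1!×1! = 2
prefactor² = (2J+1)×Δ×N² = 1/2
  k=1: −1/(1!×0!×0!×1!×0!×1!) = -1
Σ = -1  ⇒  CG² = 1/2×(-1)² = 1/2
CG = −√(1/2) = -0.707107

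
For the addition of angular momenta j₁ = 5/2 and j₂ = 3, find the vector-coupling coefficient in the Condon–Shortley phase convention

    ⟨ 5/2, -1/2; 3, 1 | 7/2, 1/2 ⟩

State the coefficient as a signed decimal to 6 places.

-0.125988  (= −√(1/63))

triangle: 2!*3!*4!/10! = 288/3628800
(j±m)!: 2!*3!*4!*2!*4!*3! = 82944
prefactor² = (2J+1)*Δ*N² = 9216/175
  k=0: +1/(0!*2!*3!*4!*0!*0!) = 1/288
  k=1: −1/(1!*1!*2!*3!*1!*1!) = -1/12
  k=2: +1/(2!*0!*1!*2!*2!*2!) = 1/16
Σ = -5/288  ⇒  CG² = 9216/175*(-5/288)² = 1/63
CG = −√(1/63) = -0.125988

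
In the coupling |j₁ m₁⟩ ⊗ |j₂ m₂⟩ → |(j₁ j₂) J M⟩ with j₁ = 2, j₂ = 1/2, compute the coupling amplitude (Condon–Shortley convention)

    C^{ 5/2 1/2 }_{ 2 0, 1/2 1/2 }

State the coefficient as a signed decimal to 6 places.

+0.774597  (= +√(3/5))

triangle: 0!*4!*1!/6! = 24/720
(j±m)!: 2!*2!*1!*0!*3!*2! = 48
prefactor² = (2J+1)*Δ*N² = 48/5
  k=0: +1/(0!*0!*2!*1!*2!*0!) = 1/4
Σ = 1/4  ⇒  CG² = 48/5*1/4² = 3/5
CG = +√(3/5) = +0.774597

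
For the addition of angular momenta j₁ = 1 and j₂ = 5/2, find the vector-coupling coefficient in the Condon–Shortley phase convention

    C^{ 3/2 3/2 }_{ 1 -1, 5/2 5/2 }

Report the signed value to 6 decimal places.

√[4·2!0!3!/6! · 0!2!5!0!3!0!] = √(96)
  +(−1)^2/∏(2,0,0,3,0,0)! = 1/12  (running 1/12)
⟨..|..⟩ = √(96)·(1/12) = +0.816497

+√(2/3) ≈ +0.816497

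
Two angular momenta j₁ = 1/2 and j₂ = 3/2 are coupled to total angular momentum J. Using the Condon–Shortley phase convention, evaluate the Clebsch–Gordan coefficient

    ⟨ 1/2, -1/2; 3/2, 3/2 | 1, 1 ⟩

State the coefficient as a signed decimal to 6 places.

j₁+j₂−J=1  J+j₁−j₂=0  J−j₁+j₂=2  j₁+j₂+J+1=4
(j₁±m₁, j₂±m₂, J±M) = (0,1,3,0,2,0)
P² = 3
sum k=1..1:
  [1] −1/2 = -1/2
S = -1/2
C² = P²·S² = 3/4 ; C = -0.866025

−√(3/4) ≈ -0.866025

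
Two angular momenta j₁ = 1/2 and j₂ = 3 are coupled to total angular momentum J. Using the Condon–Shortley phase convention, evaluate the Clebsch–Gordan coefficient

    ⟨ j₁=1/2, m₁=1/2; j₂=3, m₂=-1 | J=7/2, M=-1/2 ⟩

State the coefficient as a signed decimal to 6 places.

+0.654654  (= +√(3/7))

j₁+j₂−J=0  J+j₁−j₂=1  J−j₁+j₂=6  j₁+j₂+J+1=8
(j₁±m₁, j₂±m₂, J±M) = (1,0,2,4,3,4)
P² = 6912/7
sum k=0..0:
  [0] +1/48 = 1/48
S = 1/48
C² = P²·S² = 3/7 ; C = +0.654654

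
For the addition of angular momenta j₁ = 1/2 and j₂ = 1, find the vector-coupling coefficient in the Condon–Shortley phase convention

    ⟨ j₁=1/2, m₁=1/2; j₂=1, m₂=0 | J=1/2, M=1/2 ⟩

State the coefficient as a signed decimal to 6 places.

+√(1/3) ≈ +0.577350

√[2·1!0!1!/3! · 1!0!1!1!1!0!] = √(1/3)
  +(−1)^0/∏(0,1,0,1,0,0)! = 1  (running 1)
⟨..|..⟩ = √(1/3)·(1) = +0.577350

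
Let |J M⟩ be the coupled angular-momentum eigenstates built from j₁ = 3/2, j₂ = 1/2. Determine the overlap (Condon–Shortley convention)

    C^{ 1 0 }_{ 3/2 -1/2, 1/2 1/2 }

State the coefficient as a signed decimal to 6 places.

−√(1/2) = -0.707107

√[3·1!2!0!/4! · 1!2!1!0!1!1!] = √(1/2)
  +(−1)^1/∏(1,0,1,0,1,0)! = -1  (running -1)
⟨..|..⟩ = √(1/2)·(-1) = -0.707107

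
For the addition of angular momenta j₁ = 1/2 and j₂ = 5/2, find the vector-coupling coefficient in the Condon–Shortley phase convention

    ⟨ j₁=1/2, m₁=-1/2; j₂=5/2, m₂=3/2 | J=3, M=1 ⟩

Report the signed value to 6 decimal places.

+√(1/3) = +0.577350

triangle: 0!×1!×5!/7! = 120/5040
(j±m)!: 0!×1!×4!×1!×4!×2! = 1152
prefactor² = (2J+1)×Δ×N² = 192
  k=0: +1/(0!×0!×1!×4!×0!×1!) = 1/24
Σ = 1/24  ⇒  CG² = 192×1/24² = 1/3
CG = +√(1/3) = +0.577350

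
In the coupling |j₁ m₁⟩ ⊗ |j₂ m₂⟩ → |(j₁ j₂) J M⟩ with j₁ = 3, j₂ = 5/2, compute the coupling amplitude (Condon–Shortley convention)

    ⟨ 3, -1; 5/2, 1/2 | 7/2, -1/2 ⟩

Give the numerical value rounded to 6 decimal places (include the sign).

triangle: 2!*4!*3!/10! = 288/3628800
(j±m)!: 2!*4!*3!*2!*3!*4! = 82944
prefactor² = (2J+1)*Δ*N² = 9216/175
  k=0: +1/(0!*2!*4!*3!*0!*0!) = 1/288
  k=1: −1/(1!*1!*3!*2!*1!*1!) = -1/12
  k=2: +1/(2!*0!*2!*1!*2!*2!) = 1/16
Σ = -5/288  ⇒  CG² = 9216/175*(-5/288)² = 1/63
CG = −√(1/63) = -0.125988

-0.125988  (= −√(1/63))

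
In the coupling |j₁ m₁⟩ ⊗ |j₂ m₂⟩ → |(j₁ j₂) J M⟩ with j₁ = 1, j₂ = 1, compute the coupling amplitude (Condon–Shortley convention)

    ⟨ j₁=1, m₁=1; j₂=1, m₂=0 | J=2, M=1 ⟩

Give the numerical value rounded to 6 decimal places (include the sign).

+√(1/2) = +0.707107

j₁+j₂−J=0  J+j₁−j₂=2  J−j₁+j₂=2  j₁+j₂+J+1=5
(j₁±m₁, j₂±m₂, J±M) = (2,0,1,1,3,1)
P² = 2
sum k=0..0:
  [0] +1/2 = 1/2
S = 1/2
C² = P²·S² = 1/2 ; C = +0.707107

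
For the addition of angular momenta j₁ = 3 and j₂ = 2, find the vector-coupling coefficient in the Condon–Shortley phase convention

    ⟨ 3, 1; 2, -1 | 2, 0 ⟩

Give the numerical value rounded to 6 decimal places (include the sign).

j₁+j₂−J=3  J+j₁−j₂=3  J−j₁+j₂=1  j₁+j₂+J+1=8
(j₁±m₁, j₂±m₂, J±M) = (4,2,1,3,2,2)
P² = 36/7
sum k=0..1:
  [0] +1/12 = 1/12
  [1] −1/4 = -1/4
S = -1/6
C² = P²·S² = 1/7 ; C = -0.377964

−√(1/7) = -0.377964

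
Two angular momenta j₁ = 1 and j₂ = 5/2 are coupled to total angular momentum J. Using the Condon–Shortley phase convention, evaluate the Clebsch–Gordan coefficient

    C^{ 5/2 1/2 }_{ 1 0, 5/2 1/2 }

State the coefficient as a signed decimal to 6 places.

triangle: 1!×1!×4!/7! = 24/5040
(j±m)!: 1!×1!×3!×2!×3!×2! = 144
prefactor² = (2J+1)×Δ×N² = 144/35
  k=0: +1/(0!×1!×1!×3!×0!×1!) = 1/6
  k=1: −1/(1!×0!×0!×2!×1!×2!) = -1/4
Σ = -1/12  ⇒  CG² = 144/35×(-1/12)² = 1/35
CG = −√(1/35) = -0.169031

-0.169031  (= −√(1/35))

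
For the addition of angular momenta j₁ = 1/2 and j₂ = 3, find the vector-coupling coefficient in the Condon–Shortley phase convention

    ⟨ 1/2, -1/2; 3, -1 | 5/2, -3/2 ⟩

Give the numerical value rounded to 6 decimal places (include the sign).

-0.534522

√[6·1!0!5!/7! · 0!1!2!4!1!4!] = √(1152/7)
  +(−1)^1/∏(1,0,0,1,0,4)! = -1/24  (running -1/24)
⟨..|..⟩ = √(1152/7)·(-1/24) = -0.534522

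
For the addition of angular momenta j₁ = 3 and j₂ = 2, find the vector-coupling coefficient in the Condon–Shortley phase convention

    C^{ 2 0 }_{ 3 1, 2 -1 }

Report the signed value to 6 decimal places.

-0.377964

√[5·3!3!1!/8! · 4!2!1!3!2!2!] = √(36/7)
  +(−1)^0/∏(0,3,2,1,1,0)! = 1/12  (running 1/12)
  +(−1)^1/∏(1,2,1,0,2,1)! = -1/4  (running -1/6)
⟨..|..⟩ = √(36/7)·(-1/6) = -0.377964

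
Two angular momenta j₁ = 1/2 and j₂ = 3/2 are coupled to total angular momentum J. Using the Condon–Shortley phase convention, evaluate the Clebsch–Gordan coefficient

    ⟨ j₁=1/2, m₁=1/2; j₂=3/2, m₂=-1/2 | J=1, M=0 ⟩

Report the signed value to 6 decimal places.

+√(1/2) ≈ +0.707107

j₁+j₂−J=1  J+j₁−j₂=0  J−j₁+j₂=2  j₁+j₂+J+1=4
(j₁±m₁, j₂±m₂, J±M) = (1,0,1,2,1,1)
P² = 1/2
sum k=0..0:
  [0] +1/1 = 1
S = 1
C² = P²·S² = 1/2 ; C = +0.707107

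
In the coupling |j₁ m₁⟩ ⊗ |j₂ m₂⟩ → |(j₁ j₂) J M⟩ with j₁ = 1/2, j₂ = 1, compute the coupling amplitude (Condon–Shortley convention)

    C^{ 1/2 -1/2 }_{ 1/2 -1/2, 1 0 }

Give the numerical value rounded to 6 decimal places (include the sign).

j₁+j₂−J=1  J+j₁−j₂=0  J−j₁+j₂=1  j₁+j₂+J+1=3
(j₁±m₁, j₂±m₂, J±M) = (0,1,1,1,0,1)
P² = 1/3
sum k=1..1:
  [1] −1/1 = -1
S = -1
C² = P²·S² = 1/3 ; C = -0.577350

−√(1/3) = -0.577350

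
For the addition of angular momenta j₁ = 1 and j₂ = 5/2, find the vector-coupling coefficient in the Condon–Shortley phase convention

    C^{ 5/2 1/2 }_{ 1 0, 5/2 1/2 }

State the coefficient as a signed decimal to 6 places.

triangle: 1!*1!*4!/7! = 24/5040
(j±m)!: 1!*1!*3!*2!*3!*2! = 144
prefactor² = (2J+1)*Δ*N² = 144/35
  k=0: +1/(0!*1!*1!*3!*0!*1!) = 1/6
  k=1: −1/(1!*0!*0!*2!*1!*2!) = -1/4
Σ = -1/12  ⇒  CG² = 144/35*(-1/12)² = 1/35
CG = −√(1/35) = -0.169031

-0.169031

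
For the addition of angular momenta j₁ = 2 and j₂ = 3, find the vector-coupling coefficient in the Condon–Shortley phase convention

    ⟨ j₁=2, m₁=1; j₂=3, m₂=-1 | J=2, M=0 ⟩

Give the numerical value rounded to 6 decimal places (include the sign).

-0.377964  (= −√(1/7))

√[5·3!1!3!/8! · 3!1!2!4!2!2!] = √(36/7)
  +(−1)^0/∏(0,3,1,2,0,1)! = 1/12  (running 1/12)
  +(−1)^1/∏(1,2,0,1,1,2)! = -1/4  (running -1/6)
⟨..|..⟩ = √(36/7)·(-1/6) = -0.377964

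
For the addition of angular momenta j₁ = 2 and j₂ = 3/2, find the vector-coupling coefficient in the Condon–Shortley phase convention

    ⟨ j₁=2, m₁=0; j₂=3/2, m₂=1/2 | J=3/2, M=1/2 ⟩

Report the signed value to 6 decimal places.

√[4·2!2!1!/6! · 2!2!2!1!2!1!] = √(16/45)
  +(−1)^1/∏(1,1,1,1,1,0)! = -1  (running -1)
  +(−1)^2/∏(2,0,0,0,2,1)! = 1/4  (running -3/4)
⟨..|..⟩ = √(16/45)·(-3/4) = -0.447214

-0.447214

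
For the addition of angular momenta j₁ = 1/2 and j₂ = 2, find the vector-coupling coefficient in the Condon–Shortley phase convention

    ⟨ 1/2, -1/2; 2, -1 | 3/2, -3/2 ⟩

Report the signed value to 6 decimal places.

-0.447214

j₁+j₂−J=1  J+j₁−j₂=0  J−j₁+j₂=3  j₁+j₂+J+1=5
(j₁±m₁, j₂±m₂, J±M) = (0,1,1,3,0,3)
P² = 36/5
sum k=1..1:
  [1] −1/6 = -1/6
S = -1/6
C² = P²·S² = 1/5 ; C = -0.447214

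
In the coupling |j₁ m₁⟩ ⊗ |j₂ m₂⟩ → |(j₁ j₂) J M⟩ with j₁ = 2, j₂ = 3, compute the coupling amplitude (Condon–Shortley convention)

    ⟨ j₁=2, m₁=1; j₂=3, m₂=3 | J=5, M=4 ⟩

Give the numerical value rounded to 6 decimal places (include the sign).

+0.632456  (= +√(2/5))

triangle: 0!×4!×6!/11! = 17280/39916800
(j±m)!: 3!×1!×6!×0!×9!×1! = 1567641600
prefactor² = (2J+1)×Δ×N² = 7464960
  k=0: +1/(0!×0!×1!×6!×3!×0!) = 1/4320
Σ = 1/4320  ⇒  CG² = 7464960×1/4320² = 2/5
CG = +√(2/5) = +0.632456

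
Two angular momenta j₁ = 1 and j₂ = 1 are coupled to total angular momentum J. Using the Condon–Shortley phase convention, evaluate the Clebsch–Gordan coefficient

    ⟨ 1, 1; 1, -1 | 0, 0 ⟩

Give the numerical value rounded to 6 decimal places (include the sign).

j₁+j₂−J=2  J+j₁−j₂=0  J−j₁+j₂=0  j₁+j₂+J+1=3
(j₁±m₁, j₂±m₂, J±M) = (2,0,0,2,0,0)
P² = 4/3
sum k=0..0:
  [0] +1/2 = 1/2
S = 1/2
C² = P²·S² = 1/3 ; C = +0.577350

+√(1/3) = +0.577350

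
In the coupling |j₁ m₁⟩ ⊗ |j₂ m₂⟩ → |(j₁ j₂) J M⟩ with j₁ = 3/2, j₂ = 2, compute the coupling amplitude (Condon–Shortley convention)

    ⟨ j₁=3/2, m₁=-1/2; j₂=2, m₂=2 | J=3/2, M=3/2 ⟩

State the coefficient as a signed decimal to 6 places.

+0.632456

triangle: 2!·1!·2!/6! = 4/720
(j±m)!: 1!·2!·4!·0!·3!·0! = 288
prefactor² = (2J+1)·Δ·N² = 32/5
  k=2: +1/(2!·0!·0!·2!·1!·0!) = 1/4
Σ = 1/4  ⇒  CG² = 32/5·1/4² = 2/5
CG = +√(2/5) = +0.632456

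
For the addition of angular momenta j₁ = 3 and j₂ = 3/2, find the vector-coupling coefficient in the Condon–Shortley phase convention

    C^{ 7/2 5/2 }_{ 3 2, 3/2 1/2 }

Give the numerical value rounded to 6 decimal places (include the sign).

+√(1/7) = +0.377964

triangle: 1!×5!×2!/9! = 240/362880
(j±m)!: 5!×1!×2!×1!×6!×1! = 172800
prefactor² = (2J+1)×Δ×N² = 6400/7
  k=0: +1/(0!×1!×1!×2!×4!×0!) = 1/48
  k=1: −1/(1!×0!×0!×1!×5!×1!) = -1/120
Σ = 1/80  ⇒  CG² = 6400/7×1/80² = 1/7
CG = +√(1/7) = +0.377964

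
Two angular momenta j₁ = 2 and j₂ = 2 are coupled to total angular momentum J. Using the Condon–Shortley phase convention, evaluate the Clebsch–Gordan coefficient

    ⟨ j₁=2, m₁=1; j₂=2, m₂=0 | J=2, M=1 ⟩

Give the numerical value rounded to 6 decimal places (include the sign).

triangle: 2!×2!×2!/7! = 8/5040
(j±m)!: 3!×1!×2!×2!×3!×1! = 144
prefactor² = (2J+1)×Δ×N² = 8/7
  k=0: +1/(0!×2!×1!×2!×1!×0!) = 1/4
  k=1: −1/(1!×1!×0!×1!×2!×1!) = -1/2
Σ = -1/4  ⇒  CG² = 8/7×(-1/4)² = 1/14
CG = −√(1/14) = -0.267261

−√(1/14) = -0.267261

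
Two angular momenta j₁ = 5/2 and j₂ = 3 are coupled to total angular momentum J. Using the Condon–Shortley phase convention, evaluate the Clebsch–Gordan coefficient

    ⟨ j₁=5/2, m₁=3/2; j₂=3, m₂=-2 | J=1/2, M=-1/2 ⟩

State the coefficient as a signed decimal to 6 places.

−√(5/21) = -0.487950

√[2·5!0!1!/7! · 4!1!1!5!0!1!] = √(960/7)
  +(−1)^1/∏(1,4,0,0,0,1)! = -1/24  (running -1/24)
⟨..|..⟩ = √(960/7)·(-1/24) = -0.487950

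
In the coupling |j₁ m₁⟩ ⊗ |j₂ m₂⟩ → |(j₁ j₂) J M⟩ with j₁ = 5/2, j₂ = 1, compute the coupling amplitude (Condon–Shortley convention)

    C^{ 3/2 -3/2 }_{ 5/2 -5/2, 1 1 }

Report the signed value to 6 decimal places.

+√(2/3) ≈ +0.816497

j₁+j₂−J=2  J+j₁−j₂=3  J−j₁+j₂=0  j₁+j₂+J+1=6
(j₁±m₁, j₂±m₂, J±M) = (0,5,2,0,0,3)
P² = 96
sum k=2..2:
  [2] +1/12 = 1/12
S = 1/12
C² = P²·S² = 2/3 ; C = +0.816497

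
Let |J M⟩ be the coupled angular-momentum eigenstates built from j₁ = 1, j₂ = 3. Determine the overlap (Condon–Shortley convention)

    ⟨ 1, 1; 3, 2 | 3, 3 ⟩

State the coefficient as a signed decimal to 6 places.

triangle: 1!·1!·5!/8! = 120/40320
(j±m)!: 2!·0!·5!·1!·6!·0! = 172800
prefactor² = (2J+1)·Δ·N² = 3600
  k=0: +1/(0!·1!·0!·5!·1!·0!) = 1/120
Σ = 1/120  ⇒  CG² = 3600·1/120² = 1/4
CG = +√(1/4) = +0.500000

+0.500000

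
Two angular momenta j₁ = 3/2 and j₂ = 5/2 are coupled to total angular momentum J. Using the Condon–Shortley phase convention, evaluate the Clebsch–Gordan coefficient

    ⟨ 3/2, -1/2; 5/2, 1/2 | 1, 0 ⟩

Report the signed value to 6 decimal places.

triangle: 3!*0!*2!/6! = 12/720
(j±m)!: 1!*2!*3!*2!*1!*1! = 24
prefactor² = (2J+1)*Δ*N² = 6/5
  k=2: +1/(2!*1!*0!*1!*0!*1!) = 1/2
Σ = 1/2  ⇒  CG² = 6/5*1/2² = 3/10
CG = +√(3/10) = +0.547723

+0.547723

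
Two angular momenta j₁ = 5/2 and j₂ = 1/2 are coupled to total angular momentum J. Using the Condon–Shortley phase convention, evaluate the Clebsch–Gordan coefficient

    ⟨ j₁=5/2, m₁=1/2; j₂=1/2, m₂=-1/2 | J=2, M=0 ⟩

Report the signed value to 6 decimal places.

+0.707107  (= +√(1/2))

triangle: 1!*4!*0!/6! = 24/720
(j±m)!: 3!*2!*0!*1!*2!*2! = 48
prefactor² = (2J+1)*Δ*N² = 8
  k=0: +1/(0!*1!*2!*0!*2!*0!) = 1/4
Σ = 1/4  ⇒  CG² = 8*1/4² = 1/2
CG = +√(1/2) = +0.707107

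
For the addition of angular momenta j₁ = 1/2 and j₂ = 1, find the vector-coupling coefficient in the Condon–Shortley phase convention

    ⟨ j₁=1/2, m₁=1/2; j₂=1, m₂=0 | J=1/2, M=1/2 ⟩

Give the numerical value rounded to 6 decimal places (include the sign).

+0.577350  (= +√(1/3))

√[2·1!0!1!/3! · 1!0!1!1!1!0!] = √(1/3)
  +(−1)^0/∏(0,1,0,1,0,0)! = 1  (running 1)
⟨..|..⟩ = √(1/3)·(1) = +0.577350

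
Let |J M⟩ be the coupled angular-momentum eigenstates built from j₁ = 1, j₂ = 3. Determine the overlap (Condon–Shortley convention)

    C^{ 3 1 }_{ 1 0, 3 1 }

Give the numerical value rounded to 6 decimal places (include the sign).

triangle: 1!×1!×5!/8! = 120/40320
(j±m)!: 1!×1!×4!×2!×4!×2! = 2304
prefactor² = (2J+1)×Δ×N² = 48
  k=0: +1/(0!×1!×1!×4!×0!×1!) = 1/24
  k=1: −1/(1!×0!×0!×3!×1!×2!) = -1/12
Σ = -1/24  ⇒  CG² = 48×(-1/24)² = 1/12
CG = −√(1/12) = -0.288675

-0.288675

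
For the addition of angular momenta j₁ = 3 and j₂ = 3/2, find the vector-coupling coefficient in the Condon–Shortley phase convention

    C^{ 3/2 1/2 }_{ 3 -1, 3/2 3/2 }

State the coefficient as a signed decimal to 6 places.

j₁+j₂−J=3  J+j₁−j₂=3  J−j₁+j₂=0  j₁+j₂+J+1=7
(j₁±m₁, j₂±m₂, J±M) = (2,4,3,0,2,1)
P² = 576/35
sum k=3..3:
  [3] −1/12 = -1/12
S = -1/12
C² = P²·S² = 4/35 ; C = -0.338062

−√(4/35) ≈ -0.338062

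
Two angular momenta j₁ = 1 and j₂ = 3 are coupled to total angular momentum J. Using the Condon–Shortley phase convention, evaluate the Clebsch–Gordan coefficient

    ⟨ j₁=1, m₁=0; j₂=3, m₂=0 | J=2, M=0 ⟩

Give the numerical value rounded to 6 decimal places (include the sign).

triangle: 2!*0!*4!/7! = 48/5040
(j±m)!: 1!*1!*3!*3!*2!*2! = 144
prefactor² = (2J+1)*Δ*N² = 48/7
  k=1: −1/(1!*1!*0!*2!*0!*2!) = -1/4
Σ = -1/4  ⇒  CG² = 48/7*(-1/4)² = 3/7
CG = −√(3/7) = -0.654654

−√(3/7) = -0.654654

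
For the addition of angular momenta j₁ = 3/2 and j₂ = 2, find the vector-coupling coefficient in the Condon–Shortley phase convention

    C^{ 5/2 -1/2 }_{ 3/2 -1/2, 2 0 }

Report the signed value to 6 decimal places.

j₁+j₂−J=1  J+j₁−j₂=2  J−j₁+j₂=3  j₁+j₂+J+1=7
(j₁±m₁, j₂±m₂, J±M) = (1,2,2,2,2,3)
P² = 48/35
sum k=0..1:
  [0] +1/4 = 1/4
  [1] −1/2 = -1/2
S = -1/4
C² = P²·S² = 3/35 ; C = -0.292770

-0.292770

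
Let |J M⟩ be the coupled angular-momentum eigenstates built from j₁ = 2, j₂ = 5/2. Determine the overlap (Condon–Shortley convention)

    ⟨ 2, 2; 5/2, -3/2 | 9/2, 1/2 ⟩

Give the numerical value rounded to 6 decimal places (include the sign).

triangle: 0!*4!*5!/10! = 2880/3628800
(j±m)!: 4!*0!*1!*4!*5!*4! = 1658880
prefactor² = (2J+1)*Δ*N² = 92160/7
  k=0: +1/(0!*0!*0!*1!*4!*4!) = 1/576
Σ = 1/576  ⇒  CG² = 92160/7*1/576² = 5/126
CG = +√(5/126) = +0.199205

+√(5/126) = +0.199205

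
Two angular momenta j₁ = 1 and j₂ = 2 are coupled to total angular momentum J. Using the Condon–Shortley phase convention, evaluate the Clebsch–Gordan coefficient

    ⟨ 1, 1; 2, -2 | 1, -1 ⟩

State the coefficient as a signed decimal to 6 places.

+√(3/5) = +0.774597

j₁+j₂−J=2  J+j₁−j₂=0  J−j₁+j₂=2  j₁+j₂+J+1=5
(j₁±m₁, j₂±m₂, J±M) = (2,0,0,4,0,2)
P² = 48/5
sum k=0..0:
  [0] +1/4 = 1/4
S = 1/4
C² = P²·S² = 3/5 ; C = +0.774597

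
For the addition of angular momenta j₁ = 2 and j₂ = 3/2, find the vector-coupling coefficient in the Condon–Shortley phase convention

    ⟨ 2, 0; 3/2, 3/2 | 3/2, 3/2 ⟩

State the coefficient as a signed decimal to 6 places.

triangle: 2!*2!*1!/6! = 4/720
(j±m)!: 2!*2!*3!*0!*3!*0! = 144
prefactor² = (2J+1)*Δ*N² = 16/5
  k=2: +1/(2!*0!*0!*1!*2!*0!) = 1/4
Σ = 1/4  ⇒  CG² = 16/5*1/4² = 1/5
CG = +√(1/5) = +0.447214

+0.447214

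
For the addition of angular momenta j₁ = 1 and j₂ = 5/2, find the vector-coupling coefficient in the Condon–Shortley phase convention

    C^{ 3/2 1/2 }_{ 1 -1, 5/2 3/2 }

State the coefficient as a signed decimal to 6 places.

+0.632456  (= +√(2/5))

triangle: 2!*0!*3!/6! = 12/720
(j±m)!: 0!*2!*4!*1!*2!*1! = 96
prefactor² = (2J+1)*Δ*N² = 32/5
  k=2: +1/(2!*0!*0!*2!*0!*1!) = 1/4
Σ = 1/4  ⇒  CG² = 32/5*1/4² = 2/5
CG = +√(2/5) = +0.632456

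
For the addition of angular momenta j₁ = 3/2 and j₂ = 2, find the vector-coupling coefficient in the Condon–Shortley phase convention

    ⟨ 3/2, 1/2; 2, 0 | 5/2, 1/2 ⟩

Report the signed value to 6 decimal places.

√[6·1!2!3!/7! · 2!1!2!2!3!2!] = √(48/35)
  +(−1)^0/∏(0,1,1,2,1,1)! = 1/2  (running 1/2)
  +(−1)^1/∏(1,0,0,1,2,2)! = -1/4  (running 1/4)
⟨..|..⟩ = √(48/35)·(1/4) = +0.292770

+√(3/35) ≈ +0.292770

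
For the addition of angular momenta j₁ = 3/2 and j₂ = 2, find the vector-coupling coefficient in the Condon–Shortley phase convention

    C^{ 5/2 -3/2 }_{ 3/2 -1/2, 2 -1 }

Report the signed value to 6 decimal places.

√[6·1!2!3!/7! · 1!2!1!3!1!4!] = √(144/35)
  +(−1)^0/∏(0,1,2,1,0,2)! = 1/4  (running 1/4)
  +(−1)^1/∏(1,0,1,0,1,3)! = -1/6  (running 1/12)
⟨..|..⟩ = √(144/35)·(1/12) = +0.169031

+0.169031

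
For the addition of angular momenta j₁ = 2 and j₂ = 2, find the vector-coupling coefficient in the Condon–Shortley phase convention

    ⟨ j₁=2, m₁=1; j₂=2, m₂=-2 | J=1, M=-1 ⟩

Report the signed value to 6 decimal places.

+0.447214  (= +√(1/5))

√[3·3!1!1!/6! · 3!1!0!4!0!2!] = √(36/5)
  +(−1)^0/∏(0,3,1,0,0,1)! = 1/6  (running 1/6)
⟨..|..⟩ = √(36/5)·(1/6) = +0.447214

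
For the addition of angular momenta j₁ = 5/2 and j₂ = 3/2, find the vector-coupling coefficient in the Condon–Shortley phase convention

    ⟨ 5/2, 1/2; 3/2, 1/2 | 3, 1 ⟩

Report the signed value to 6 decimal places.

-0.129099

triangle: 1!×4!×2!/8! = 48/40320
(j±m)!: 3!×2!×2!×1!×4!×2! = 1152
prefactor² = (2J+1)×Δ×N² = 48/5
  k=0: +1/(0!×1!×2!×2!×2!×0!) = 1/8
  k=1: −1/(1!×0!×1!×1!×3!×1!) = -1/6
Σ = -1/24  ⇒  CG² = 48/5×(-1/24)² = 1/60
CG = −√(1/60) = -0.129099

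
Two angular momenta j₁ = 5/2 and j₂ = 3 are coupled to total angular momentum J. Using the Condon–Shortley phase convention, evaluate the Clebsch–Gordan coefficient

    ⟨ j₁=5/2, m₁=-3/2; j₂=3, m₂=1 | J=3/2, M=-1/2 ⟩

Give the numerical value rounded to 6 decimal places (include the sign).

triangle: 4!*1!*2!/8! = 48/40320
(j±m)!: 1!*4!*4!*2!*1!*2! = 2304
prefactor² = (2J+1)*Δ*N² = 384/35
  k=3: −1/(3!*1!*1!*1!*0!*1!) = -1/6
  k=4: +1/(4!*0!*0!*0!*1!*2!) = 1/48
Σ = -7/48  ⇒  CG² = 384/35*(-7/48)² = 7/30
CG = −√(7/30) = -0.483046

−√(7/30) ≈ -0.483046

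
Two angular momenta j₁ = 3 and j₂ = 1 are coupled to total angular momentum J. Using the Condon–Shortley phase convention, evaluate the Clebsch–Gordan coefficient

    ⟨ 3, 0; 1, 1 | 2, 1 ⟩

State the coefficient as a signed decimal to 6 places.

j₁+j₂−J=2  J+j₁−j₂=4  J−j₁+j₂=0  j₁+j₂+J+1=7
(j₁±m₁, j₂±m₂, J±M) = (3,3,2,0,3,1)
P² = 144/7
sum k=2..2:
  [2] +1/12 = 1/12
S = 1/12
C² = P²·S² = 1/7 ; C = +0.377964

+0.377964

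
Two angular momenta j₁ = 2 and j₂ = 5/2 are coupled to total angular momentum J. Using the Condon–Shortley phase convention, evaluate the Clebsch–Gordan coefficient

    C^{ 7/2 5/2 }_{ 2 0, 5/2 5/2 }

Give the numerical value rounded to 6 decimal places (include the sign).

−√(10/21) ≈ -0.690066

j₁+j₂−J=1  J+j₁−j₂=3  J−j₁+j₂=4  j₁+j₂+J+1=9
(j₁±m₁, j₂±m₂, J±M) = (2,2,5,0,6,1)
P² = 7680/7
sum k=1..1:
  [1] −1/48 = -1/48
S = -1/48
C² = P²·S² = 10/21 ; C = -0.690066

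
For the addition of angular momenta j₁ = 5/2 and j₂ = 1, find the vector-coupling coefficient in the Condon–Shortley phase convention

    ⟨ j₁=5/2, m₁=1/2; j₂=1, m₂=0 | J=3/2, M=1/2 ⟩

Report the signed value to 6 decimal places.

j₁+j₂−J=2  J+j₁−j₂=3  J−j₁+j₂=0  j₁+j₂+J+1=6
(j₁±m₁, j₂±m₂, J±M) = (3,2,1,1,2,1)
P² = 8/5
sum k=1..1:
  [1] −1/2 = -1/2
S = -1/2
C² = P²·S² = 2/5 ; C = -0.632456

−√(2/5) ≈ -0.632456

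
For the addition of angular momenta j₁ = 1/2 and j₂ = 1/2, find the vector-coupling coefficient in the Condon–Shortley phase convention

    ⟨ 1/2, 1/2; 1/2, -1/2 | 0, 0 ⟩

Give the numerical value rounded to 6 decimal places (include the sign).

+0.707107  (= +√(1/2))

triangle: 1!·0!·0!/2! = 1/2
(j±m)!: 1!·0!·0!·1!·0!·0! = 1
prefactor² = (2J+1)·Δ·N² = 1/2
  k=0: +1/(0!·1!·0!·0!·0!·0!) = 1
Σ = 1  ⇒  CG² = 1/2·1² = 1/2
CG = +√(1/2) = +0.707107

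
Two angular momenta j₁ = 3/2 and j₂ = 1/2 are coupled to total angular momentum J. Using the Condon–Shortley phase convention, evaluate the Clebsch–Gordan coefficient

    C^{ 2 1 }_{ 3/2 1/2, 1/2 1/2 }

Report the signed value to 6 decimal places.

j₁+j₂−J=0  J+j₁−j₂=3  J−j₁+j₂=1  j₁+j₂+J+1=5
(j₁±m₁, j₂±m₂, J±M) = (2,1,1,0,3,1)
P² = 3
sum k=0..0:
  [0] +1/2 = 1/2
S = 1/2
C² = P²·S² = 3/4 ; C = +0.866025

+0.866025  (= +√(3/4))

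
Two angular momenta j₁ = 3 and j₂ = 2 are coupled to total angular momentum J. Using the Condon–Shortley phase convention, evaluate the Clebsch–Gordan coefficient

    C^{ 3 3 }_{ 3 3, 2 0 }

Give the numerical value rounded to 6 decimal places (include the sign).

triangle: 2!·4!·2!/9! = 96/362880
(j±m)!: 6!·0!·2!·2!·6!·0! = 2073600
prefactor² = (2J+1)·Δ·N² = 3840
  k=0: +1/(0!·2!·0!·2!·4!·0!) = 1/96
Σ = 1/96  ⇒  CG² = 3840·1/96² = 5/12
CG = +√(5/12) = +0.645497

+√(5/12) ≈ +0.645497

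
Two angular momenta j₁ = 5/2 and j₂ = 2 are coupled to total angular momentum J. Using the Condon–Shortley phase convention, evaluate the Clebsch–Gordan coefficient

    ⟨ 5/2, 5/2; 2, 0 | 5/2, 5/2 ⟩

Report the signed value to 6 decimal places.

+√(5/14) = +0.597614

j₁+j₂−J=2  J+j₁−j₂=3  J−j₁+j₂=2  j₁+j₂+J+1=8
(j₁±m₁, j₂±m₂, J±M) = (5,0,2,2,5,0)
P² = 1440/7
sum k=0..0:
  [0] +1/24 = 1/24
S = 1/24
C² = P²·S² = 5/14 ; C = +0.597614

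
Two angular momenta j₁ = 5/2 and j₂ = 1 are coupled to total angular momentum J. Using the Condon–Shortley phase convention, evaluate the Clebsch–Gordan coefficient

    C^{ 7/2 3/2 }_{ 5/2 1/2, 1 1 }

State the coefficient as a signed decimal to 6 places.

√[8·0!5!2!/8! · 3!2!2!0!5!2!] = √(1920/7)
  +(−1)^0/∏(0,0,2,2,3,0)! = 1/24  (running 1/24)
⟨..|..⟩ = √(1920/7)·(1/24) = +0.690066

+√(10/21) ≈ +0.690066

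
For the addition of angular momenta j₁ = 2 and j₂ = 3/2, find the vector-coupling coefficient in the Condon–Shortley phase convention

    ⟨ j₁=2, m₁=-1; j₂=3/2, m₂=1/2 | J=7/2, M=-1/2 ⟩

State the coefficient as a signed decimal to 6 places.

j₁+j₂−J=0  J+j₁−j₂=4  J−j₁+j₂=3  j₁+j₂+J+1=8
(j₁±m₁, j₂±m₂, J±M) = (1,3,2,1,3,4)
P² = 1728/35
sum k=0..0:
  [0] +1/12 = 1/12
S = 1/12
C² = P²·S² = 12/35 ; C = +0.585540

+0.585540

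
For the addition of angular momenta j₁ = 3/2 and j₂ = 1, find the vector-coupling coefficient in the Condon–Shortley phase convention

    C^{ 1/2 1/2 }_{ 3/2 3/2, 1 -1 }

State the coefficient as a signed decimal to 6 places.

j₁+j₂−J=2  J+j₁−j₂=1  J−j₁+j₂=0  j₁+j₂+J+1=4
(j₁±m₁, j₂±m₂, J±M) = (3,0,0,2,1,0)
P² = 2
sum k=0..0:
  [0] +1/2 = 1/2
S = 1/2
C² = P²·S² = 1/2 ; C = +0.707107

+√(1/2) = +0.707107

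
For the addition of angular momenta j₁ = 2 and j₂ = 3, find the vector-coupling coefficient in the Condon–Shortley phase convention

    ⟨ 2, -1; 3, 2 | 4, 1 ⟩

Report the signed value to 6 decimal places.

−√(7/20) = -0.591608

j₁+j₂−J=1  J+j₁−j₂=3  J−j₁+j₂=5  j₁+j₂+J+1=10
(j₁±m₁, j₂±m₂, J±M) = (1,3,5,1,5,3)
P² = 6480/7
sum k=0..1:
  [0] +1/720 = 1/720
  [1] −1/48 = -1/48
S = -7/360
C² = P²·S² = 7/20 ; C = -0.591608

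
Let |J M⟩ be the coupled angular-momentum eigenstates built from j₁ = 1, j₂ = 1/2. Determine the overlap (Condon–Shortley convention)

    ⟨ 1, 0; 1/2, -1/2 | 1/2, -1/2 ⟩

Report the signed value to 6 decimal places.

+0.577350

√[2·1!1!0!/3! · 1!1!0!1!0!1!] = √(1/3)
  +(−1)^0/∏(0,1,1,0,0,0)! = 1  (running 1)
⟨..|..⟩ = √(1/3)·(1) = +0.577350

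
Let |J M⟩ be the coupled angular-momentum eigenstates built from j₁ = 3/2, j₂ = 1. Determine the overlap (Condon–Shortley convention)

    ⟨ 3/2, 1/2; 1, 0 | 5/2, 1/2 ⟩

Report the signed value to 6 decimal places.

j₁+j₂−J=0  J+j₁−j₂=3  J−j₁+j₂=2  j₁+j₂+J+1=6
(j₁±m₁, j₂±m₂, J±M) = (2,1,1,1,3,2)
P² = 12/5
sum k=0..0:
  [0] +1/2 = 1/2
S = 1/2
C² = P²·S² = 3/5 ; C = +0.774597

+√(3/5) ≈ +0.774597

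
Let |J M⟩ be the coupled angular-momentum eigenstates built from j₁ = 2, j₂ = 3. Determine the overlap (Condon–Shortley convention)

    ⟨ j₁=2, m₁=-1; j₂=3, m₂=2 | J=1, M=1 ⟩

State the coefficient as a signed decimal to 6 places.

j₁+j₂−J=4  J+j₁−j₂=0  J−j₁+j₂=2  j₁+j₂+J+1=7
(j₁±m₁, j₂±m₂, J±M) = (1,3,5,1,2,0)
P² = 288/7
sum k=3..3:
  [3] −1/12 = -1/12
S = -1/12
C² = P²·S² = 2/7 ; C = -0.534522

−√(2/7) ≈ -0.534522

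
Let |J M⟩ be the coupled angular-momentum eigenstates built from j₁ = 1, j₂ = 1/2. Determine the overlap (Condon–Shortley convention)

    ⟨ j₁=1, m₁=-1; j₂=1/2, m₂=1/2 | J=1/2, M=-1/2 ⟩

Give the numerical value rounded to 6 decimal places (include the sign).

-0.816497  (= −√(2/3))

triangle: 1!*1!*0!/3! = 1/6
(j±m)!: 0!*2!*1!*0!*0!*1! = 2
prefactor² = (2J+1)*Δ*N² = 2/3
  k=1: −1/(1!*0!*1!*0!*0!*0!) = -1
Σ = -1  ⇒  CG² = 2/3*(-1)² = 2/3
CG = −√(2/3) = -0.816497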